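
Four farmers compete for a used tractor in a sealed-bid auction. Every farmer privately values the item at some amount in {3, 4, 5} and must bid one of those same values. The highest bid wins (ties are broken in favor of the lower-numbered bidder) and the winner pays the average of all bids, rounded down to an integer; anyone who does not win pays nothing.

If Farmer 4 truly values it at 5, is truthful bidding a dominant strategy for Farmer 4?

Check each profile of the others' bids and compare truth against every alternative bid.
Others bid (3, 3, 4): truth gives 2, best alternative gives 0.
Others bid (3, 4, 3): truth gives 2, best alternative gives 0.
Others bid (4, 3, 3): truth gives 2, best alternative gives 0.
Others bid (3, 4, 4): truth gives 1, best alternative gives 0.
Others bid (4, 3, 4): truth gives 1, best alternative gives 0.
Others bid (4, 4, 3): truth gives 1, best alternative gives 0.
(Remaining 21 profiles checked similarly; truth is weakly best in each.)
In every case the truthful bid is at least as good as any alternative, so it is a dominant strategy.

Yes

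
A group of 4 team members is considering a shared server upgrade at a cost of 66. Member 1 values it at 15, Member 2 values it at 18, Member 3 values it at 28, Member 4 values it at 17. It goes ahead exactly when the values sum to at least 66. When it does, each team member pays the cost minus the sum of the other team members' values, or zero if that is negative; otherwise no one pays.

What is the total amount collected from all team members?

Total value 78 ≥ cost 66, so it is built.
Member 1: others sum to 63; max(0, 66 - 63) = 3.
Member 2: others sum to 60; max(0, 66 - 60) = 6.
Member 3: others sum to 50; max(0, 66 - 50) = 16.
Member 4: others sum to 61; max(0, 66 - 61) = 5.
Total collected = 3 + 6 + 16 + 5 = 30.

30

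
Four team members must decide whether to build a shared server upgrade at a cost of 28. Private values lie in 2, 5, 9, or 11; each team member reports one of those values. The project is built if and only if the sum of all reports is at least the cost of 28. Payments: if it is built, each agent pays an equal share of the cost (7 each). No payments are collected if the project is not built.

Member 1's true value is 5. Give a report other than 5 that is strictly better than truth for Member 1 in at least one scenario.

2

Suppose Member 2 reports 2, Member 3 reports 11 and Member 4 reports 11.
Report 5: project built, pays 7, utility 5 - 7 = -2.
Report 2: project not built, utility 0.
So reporting 2 beats truth here (0 > -2).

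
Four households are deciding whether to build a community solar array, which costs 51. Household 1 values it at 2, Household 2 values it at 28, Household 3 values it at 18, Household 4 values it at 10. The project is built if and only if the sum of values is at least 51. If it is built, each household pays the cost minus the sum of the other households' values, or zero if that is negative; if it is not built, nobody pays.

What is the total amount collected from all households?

Total value 58 ≥ cost 51, so it is built.
Household 1: others sum to 56; max(0, 51 - 56) = 0.
Household 2: others sum to 30; max(0, 51 - 30) = 21.
Household 3: others sum to 40; max(0, 51 - 40) = 11.
Household 4: others sum to 48; max(0, 51 - 48) = 3.
Total collected = 0 + 21 + 11 + 3 = 35.

35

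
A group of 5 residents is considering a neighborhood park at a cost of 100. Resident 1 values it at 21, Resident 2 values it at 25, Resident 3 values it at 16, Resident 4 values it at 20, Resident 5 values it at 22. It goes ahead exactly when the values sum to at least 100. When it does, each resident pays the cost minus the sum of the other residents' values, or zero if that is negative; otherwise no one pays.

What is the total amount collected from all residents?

84

Total value 104 ≥ cost 100, so it is built.
Resident 1: others sum to 83; max(0, 100 - 83) = 17.
Resident 2: others sum to 79; max(0, 100 - 79) = 21.
Resident 3: others sum to 88; max(0, 100 - 88) = 12.
Resident 4: others sum to 84; max(0, 100 - 84) = 16.
Resident 5: others sum to 82; max(0, 100 - 82) = 18.
Total collected = 17 + 21 + 12 + 16 + 18 = 84.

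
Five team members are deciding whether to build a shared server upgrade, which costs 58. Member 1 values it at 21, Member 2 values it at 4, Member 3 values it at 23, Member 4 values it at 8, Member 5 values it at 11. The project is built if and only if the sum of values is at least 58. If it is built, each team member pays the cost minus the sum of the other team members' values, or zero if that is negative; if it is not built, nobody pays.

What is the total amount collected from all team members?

Total value 67 ≥ cost 58, so it is built.
Member 1: others sum to 46; max(0, 58 - 46) = 12.
Member 2: others sum to 63; max(0, 58 - 63) = 0.
Member 3: others sum to 44; max(0, 58 - 44) = 14.
Member 4: others sum to 59; max(0, 58 - 59) = 0.
Member 5: others sum to 56; max(0, 58 - 56) = 2.
Total collected = 12 + 0 + 14 + 0 + 2 = 28.

28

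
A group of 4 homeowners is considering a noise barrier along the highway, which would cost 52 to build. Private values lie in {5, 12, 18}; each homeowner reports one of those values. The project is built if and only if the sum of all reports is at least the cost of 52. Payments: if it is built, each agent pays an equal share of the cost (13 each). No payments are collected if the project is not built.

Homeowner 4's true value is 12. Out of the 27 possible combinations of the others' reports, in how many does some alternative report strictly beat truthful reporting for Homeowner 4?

6

Others report (5, 18, 18): truth gives -1; report 5 gives 0 > -1. Violating.
Others report (12, 12, 18): truth gives -1; report 5 gives 0 > -1. Violating.
Others report (12, 18, 12): truth gives -1; report 5 gives 0 > -1. Violating.
Others report (18, 5, 18): truth gives -1; report 5 gives 0 > -1. Violating.
Others report (5, 5, 5): truth gives 0; no alternative beats it.
Others report (5, 5, 12): truth gives 0; no alternative beats it.
(Checking all 27 profiles: 6 have a profitable deviation, 21 do not.)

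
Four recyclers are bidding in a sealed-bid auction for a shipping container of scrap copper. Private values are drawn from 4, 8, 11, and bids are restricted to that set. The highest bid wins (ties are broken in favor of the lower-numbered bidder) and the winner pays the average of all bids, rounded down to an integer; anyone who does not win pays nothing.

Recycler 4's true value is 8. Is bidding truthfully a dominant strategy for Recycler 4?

Consider the case where Recycler 1 bids 4, Recycler 2 bids 4 and Recycler 3 bids 8.
Truthful bid 8: loses, pays 0, utility 0.
Bid 11 instead: wins, pays 6, utility 8 - 6 = 2.
Since 2 > 0, bidding 11 is strictly better here, so truthful bidding is not dominant.

No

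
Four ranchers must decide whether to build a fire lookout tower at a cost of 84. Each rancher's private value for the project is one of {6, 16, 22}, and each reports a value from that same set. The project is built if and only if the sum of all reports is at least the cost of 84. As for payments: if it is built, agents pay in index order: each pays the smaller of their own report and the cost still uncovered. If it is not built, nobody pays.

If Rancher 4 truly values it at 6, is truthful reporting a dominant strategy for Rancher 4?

Yes

Check each profile of the others' reports and compare truth against every alternative report.
Others report (6, 6, 6): truth gives 0, best alternative gives 0.
Others report (6, 6, 16): truth gives 0, best alternative gives 0.
Others report (6, 6, 22): truth gives 0, best alternative gives 0.
Others report (6, 16, 6): truth gives 0, best alternative gives 0.
Others report (6, 16, 16): truth gives 0, best alternative gives 0.
Others report (6, 16, 22): truth gives 0, best alternative gives 0.
(Remaining 21 profiles checked similarly; truth is weakly best in each.)
In every case the truthful report is at least as good as any alternative, so it is a dominant strategy.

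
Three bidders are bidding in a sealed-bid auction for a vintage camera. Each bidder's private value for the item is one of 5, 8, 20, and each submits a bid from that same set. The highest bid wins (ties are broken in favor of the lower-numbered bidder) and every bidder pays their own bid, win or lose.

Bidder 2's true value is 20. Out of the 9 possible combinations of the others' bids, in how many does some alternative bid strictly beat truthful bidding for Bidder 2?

Others bid (5, 5): truth gives 0; bid 8 gives 12 > 0. Violating.
Others bid (5, 8): truth gives 0; bid 8 gives 12 > 0. Violating.
Others bid (20, 5): truth gives -20; bid 5 gives -5 > -20. Violating.
Others bid (20, 8): truth gives -20; bid 5 gives -5 > -20. Violating.
Others bid (5, 20): truth gives 0; no alternative beats it.
Others bid (8, 5): truth gives 0; no alternative beats it.
(Checking all 9 profiles: 5 have a profitable deviation, 4 do not.)

5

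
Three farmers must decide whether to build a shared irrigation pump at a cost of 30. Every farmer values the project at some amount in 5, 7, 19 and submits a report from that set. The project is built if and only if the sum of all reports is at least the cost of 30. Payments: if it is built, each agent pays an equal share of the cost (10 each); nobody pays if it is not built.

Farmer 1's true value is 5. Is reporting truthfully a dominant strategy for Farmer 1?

Yes

Check each profile of the others' reports and compare truth against every alternative report.
Others report (5, 19): truth gives 0, best alternative gives -5.
Others report (19, 5): truth gives 0, best alternative gives -5.
Others report (7, 19): truth gives -5, best alternative gives -5.
Others report (19, 7): truth gives -5, best alternative gives -5.
Others report (19, 19): truth gives -5, best alternative gives -5.
Others report (5, 5): truth gives 0, best alternative gives 0.
(Remaining 3 profiles checked similarly; truth is weakly best in each.)
In every case the truthful report is at least as good as any alternative, so it is a dominant strategy.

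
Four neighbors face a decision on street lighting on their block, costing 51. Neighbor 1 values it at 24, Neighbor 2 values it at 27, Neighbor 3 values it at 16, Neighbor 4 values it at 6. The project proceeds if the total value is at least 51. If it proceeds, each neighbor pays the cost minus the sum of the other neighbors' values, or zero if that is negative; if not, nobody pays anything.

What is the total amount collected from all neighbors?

Total value 73 ≥ cost 51, so it is built.
Neighbor 1: others sum to 49; max(0, 51 - 49) = 2.
Neighbor 2: others sum to 46; max(0, 51 - 46) = 5.
Neighbor 3: others sum to 57; max(0, 51 - 57) = 0.
Neighbor 4: others sum to 67; max(0, 51 - 67) = 0.
Total collected = 2 + 5 + 0 + 0 = 7.

7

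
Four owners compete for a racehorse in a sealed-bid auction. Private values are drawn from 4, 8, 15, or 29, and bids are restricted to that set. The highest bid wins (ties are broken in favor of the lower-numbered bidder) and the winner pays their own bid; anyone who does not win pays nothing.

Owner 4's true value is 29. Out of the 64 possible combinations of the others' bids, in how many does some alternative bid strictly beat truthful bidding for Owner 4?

Others bid (4, 4, 4): truth gives 0; bid 8 gives 21 > 0. Violating.
Others bid (4, 4, 8): truth gives 0; bid 15 gives 14 > 0. Violating.
Others bid (4, 8, 4): truth gives 0; bid 15 gives 14 > 0. Violating.
Others bid (4, 8, 8): truth gives 0; bid 15 gives 14 > 0. Violating.
Others bid (4, 4, 15): truth gives 0; no alternative beats it.
Others bid (4, 4, 29): truth gives 0; no alternative beats it.
(Checking all 64 profiles: 8 have a profitable deviation, 56 do not.)

8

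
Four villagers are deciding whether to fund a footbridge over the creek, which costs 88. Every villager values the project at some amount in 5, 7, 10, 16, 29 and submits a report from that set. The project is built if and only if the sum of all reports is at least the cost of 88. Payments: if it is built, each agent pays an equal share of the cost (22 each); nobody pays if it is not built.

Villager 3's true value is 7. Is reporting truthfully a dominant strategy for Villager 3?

Check each profile of the others' reports and compare truth against every alternative report.
Others report (29, 29, 29): truth gives -15, best alternative gives -15.
Others report (5, 5, 5): truth gives 0, best alternative gives 0.
Others report (5, 5, 7): truth gives 0, best alternative gives 0.
Others report (5, 5, 10): truth gives 0, best alternative gives 0.
Others report (5, 5, 16): truth gives 0, best alternative gives 0.
Others report (5, 5, 29): truth gives 0, best alternative gives 0.
(Remaining 119 profiles checked similarly; truth is weakly best in each.)
In every case the truthful report is at least as good as any alternative, so it is a dominant strategy.

Yes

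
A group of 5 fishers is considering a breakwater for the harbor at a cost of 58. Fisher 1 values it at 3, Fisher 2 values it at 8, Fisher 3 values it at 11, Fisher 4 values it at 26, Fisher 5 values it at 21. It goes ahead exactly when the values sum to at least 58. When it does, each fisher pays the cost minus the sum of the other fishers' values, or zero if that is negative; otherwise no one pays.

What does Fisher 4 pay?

Total value 69 ≥ cost 58, so the project is built.
The other fishers' values sum to 43.
Cost minus that sum is 58 - 43 = 15.

15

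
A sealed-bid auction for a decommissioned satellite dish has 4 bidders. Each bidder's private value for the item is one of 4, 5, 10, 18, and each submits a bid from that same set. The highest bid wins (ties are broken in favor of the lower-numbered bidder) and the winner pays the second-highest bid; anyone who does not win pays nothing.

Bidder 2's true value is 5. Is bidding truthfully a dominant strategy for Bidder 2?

Yes

Check each profile of the others' bids and compare truth against every alternative bid.
Others bid (4, 4, 4): truth gives 1, best alternative gives 1.
Others bid (4, 4, 5): truth gives 0, best alternative gives 0.
Others bid (4, 4, 10): truth gives 0, best alternative gives 0.
Others bid (4, 4, 18): truth gives 0, best alternative gives 0.
Others bid (4, 5, 4): truth gives 0, best alternative gives 0.
Others bid (4, 5, 5): truth gives 0, best alternative gives 0.
(Remaining 58 profiles checked similarly; truth is weakly best in each.)
In every case the truthful bid is at least as good as any alternative, so it is a dominant strategy.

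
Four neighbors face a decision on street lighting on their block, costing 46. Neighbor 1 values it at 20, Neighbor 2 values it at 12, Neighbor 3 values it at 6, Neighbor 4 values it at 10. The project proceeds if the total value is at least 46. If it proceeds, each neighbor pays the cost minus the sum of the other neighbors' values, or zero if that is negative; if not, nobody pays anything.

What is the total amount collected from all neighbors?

40

Total value 48 ≥ cost 46, so it is built.
Neighbor 1: others sum to 28; max(0, 46 - 28) = 18.
Neighbor 2: others sum to 36; max(0, 46 - 36) = 10.
Neighbor 3: others sum to 42; max(0, 46 - 42) = 4.
Neighbor 4: others sum to 38; max(0, 46 - 38) = 8.
Total collected = 18 + 10 + 4 + 8 = 40.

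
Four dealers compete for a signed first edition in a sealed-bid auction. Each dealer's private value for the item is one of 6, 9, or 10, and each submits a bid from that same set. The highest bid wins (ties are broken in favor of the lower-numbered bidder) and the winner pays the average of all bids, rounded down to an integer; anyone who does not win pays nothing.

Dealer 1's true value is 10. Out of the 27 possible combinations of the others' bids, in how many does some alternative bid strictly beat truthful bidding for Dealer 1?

Others bid (6, 6, 6): truth gives 3; bid 6 gives 4 > 3. Violating.
Others bid (6, 6, 9): truth gives 3; no alternative beats it.
Others bid (6, 6, 10): truth gives 2; no alternative beats it.
(Checking all 27 profiles: 1 has a profitable deviation, 26 do not.)

1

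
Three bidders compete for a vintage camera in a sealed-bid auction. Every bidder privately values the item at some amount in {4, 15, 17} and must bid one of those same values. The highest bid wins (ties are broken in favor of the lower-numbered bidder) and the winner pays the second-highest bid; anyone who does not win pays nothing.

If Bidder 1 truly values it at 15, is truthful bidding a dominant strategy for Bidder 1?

Yes

Check each profile of the others' bids and compare truth against every alternative bid.
Others bid (4, 4): truth gives 11, best alternative gives 11.
Others bid (4, 15): truth gives 0, best alternative gives 0.
Others bid (4, 17): truth gives 0, best alternative gives 0.
Others bid (15, 4): truth gives 0, best alternative gives 0.
Others bid (15, 15): truth gives 0, best alternative gives 0.
Others bid (15, 17): truth gives 0, best alternative gives 0.
(Remaining 3 profiles checked similarly; truth is weakly best in each.)
In every case the truthful bid is at least as good as any alternative, so it is a dominant strategy.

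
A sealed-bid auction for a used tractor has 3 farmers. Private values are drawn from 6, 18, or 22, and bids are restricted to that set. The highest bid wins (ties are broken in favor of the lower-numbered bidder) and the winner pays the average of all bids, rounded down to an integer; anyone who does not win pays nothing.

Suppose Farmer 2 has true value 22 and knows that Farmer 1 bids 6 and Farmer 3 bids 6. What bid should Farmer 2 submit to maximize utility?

Bid 6: loses, pays 0, utility 0.
Bid 18: wins, pays 10, utility 22 - 10 = 12.
Bid 22: wins, pays 11, utility 22 - 11 = 11.
The best choice is 18 with utility 12.

18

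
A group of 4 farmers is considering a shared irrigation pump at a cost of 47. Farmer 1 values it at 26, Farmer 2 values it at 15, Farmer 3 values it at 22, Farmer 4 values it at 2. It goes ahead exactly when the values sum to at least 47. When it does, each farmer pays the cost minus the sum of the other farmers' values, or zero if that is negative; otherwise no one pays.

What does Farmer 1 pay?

8

Total value 65 ≥ cost 47, so the project is built.
The other farmers' values sum to 39.
Cost minus that sum is 47 - 39 = 8.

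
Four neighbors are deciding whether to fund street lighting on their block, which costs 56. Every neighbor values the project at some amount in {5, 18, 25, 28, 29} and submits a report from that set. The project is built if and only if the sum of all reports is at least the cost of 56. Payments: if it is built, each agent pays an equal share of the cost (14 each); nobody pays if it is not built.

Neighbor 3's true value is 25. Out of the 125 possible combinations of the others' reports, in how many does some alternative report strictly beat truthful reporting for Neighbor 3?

3

Others report (5, 5, 18): truth gives 0; report 28 gives 11 > 0. Violating.
Others report (5, 18, 5): truth gives 0; report 28 gives 11 > 0. Violating.
Others report (18, 5, 5): truth gives 0; report 28 gives 11 > 0. Violating.
Others report (5, 5, 5): truth gives 0; no alternative beats it.
Others report (5, 5, 25): truth gives 11; no alternative beats it.
(Checking all 125 profiles: 3 have a profitable deviation, 122 do not.)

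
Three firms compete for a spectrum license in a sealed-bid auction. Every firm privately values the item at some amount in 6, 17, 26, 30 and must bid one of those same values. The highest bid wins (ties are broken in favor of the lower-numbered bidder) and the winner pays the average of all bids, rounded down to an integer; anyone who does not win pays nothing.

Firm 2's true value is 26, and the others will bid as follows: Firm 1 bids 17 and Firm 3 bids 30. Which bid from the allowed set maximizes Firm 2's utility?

Bid 6: loses, pays 0, utility 0.
Bid 17: loses, pays 0, utility 0.
Bid 26: loses, pays 0, utility 0.
Bid 30: wins, pays 25, utility 26 - 25 = 1.
The best choice is 30 with utility 1.

30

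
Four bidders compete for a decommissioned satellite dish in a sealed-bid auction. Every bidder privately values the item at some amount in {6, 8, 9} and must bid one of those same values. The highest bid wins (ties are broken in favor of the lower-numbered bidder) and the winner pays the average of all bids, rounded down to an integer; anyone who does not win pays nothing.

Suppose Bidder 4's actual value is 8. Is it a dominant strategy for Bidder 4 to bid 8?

No

Consider the case where Bidder 1 bids 6, Bidder 2 bids 6 and Bidder 3 bids 8.
Truthful bid 8: loses, pays 0, utility 0.
Bid 9 instead: wins, pays 7, utility 8 - 7 = 1.
Since 1 > 0, bidding 9 is strictly better here, so truthful bidding is not dominant.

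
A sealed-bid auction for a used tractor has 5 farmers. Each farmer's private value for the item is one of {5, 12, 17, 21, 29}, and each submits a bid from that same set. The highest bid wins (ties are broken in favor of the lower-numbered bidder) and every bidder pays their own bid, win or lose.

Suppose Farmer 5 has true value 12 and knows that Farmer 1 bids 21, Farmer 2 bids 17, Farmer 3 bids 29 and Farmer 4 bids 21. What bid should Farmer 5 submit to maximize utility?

Bid 5: loses but pays 5, utility -5.
Bid 12: loses but pays 12, utility -12.
Bid 17: loses but pays 17, utility -17.
Bid 21: loses but pays 21, utility -21.
Bid 29: loses but pays 29, utility -29.
The best choice is 5 with utility -5.

5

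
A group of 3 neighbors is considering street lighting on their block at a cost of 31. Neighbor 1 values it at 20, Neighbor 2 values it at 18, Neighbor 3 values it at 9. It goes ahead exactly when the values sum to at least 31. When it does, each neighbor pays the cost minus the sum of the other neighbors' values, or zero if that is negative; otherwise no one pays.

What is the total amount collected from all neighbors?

6

Total value 47 ≥ cost 31, so it is built.
Neighbor 1: others sum to 27; max(0, 31 - 27) = 4.
Neighbor 2: others sum to 29; max(0, 31 - 29) = 2.
Neighbor 3: others sum to 38; max(0, 31 - 38) = 0.
Total collected = 4 + 2 + 0 = 6.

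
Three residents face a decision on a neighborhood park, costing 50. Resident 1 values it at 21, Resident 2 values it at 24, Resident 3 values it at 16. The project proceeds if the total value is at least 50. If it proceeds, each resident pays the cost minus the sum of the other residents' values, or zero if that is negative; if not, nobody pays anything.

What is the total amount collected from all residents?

Total value 61 ≥ cost 50, so it is built.
Resident 1: others sum to 40; max(0, 50 - 40) = 10.
Resident 2: others sum to 37; max(0, 50 - 37) = 13.
Resident 3: others sum to 45; max(0, 50 - 45) = 5.
Total collected = 10 + 13 + 5 = 28.

28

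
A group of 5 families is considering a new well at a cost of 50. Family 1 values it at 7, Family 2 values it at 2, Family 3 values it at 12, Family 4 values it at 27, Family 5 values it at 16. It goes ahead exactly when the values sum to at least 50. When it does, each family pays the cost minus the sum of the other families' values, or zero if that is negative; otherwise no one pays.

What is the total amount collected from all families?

15

Total value 64 ≥ cost 50, so it is built.
Family 1: others sum to 57; max(0, 50 - 57) = 0.
Family 2: others sum to 62; max(0, 50 - 62) = 0.
Family 3: others sum to 52; max(0, 50 - 52) = 0.
Family 4: others sum to 37; max(0, 50 - 37) = 13.
Family 5: others sum to 48; max(0, 50 - 48) = 2.
Total collected = 0 + 0 + 0 + 13 + 2 = 15.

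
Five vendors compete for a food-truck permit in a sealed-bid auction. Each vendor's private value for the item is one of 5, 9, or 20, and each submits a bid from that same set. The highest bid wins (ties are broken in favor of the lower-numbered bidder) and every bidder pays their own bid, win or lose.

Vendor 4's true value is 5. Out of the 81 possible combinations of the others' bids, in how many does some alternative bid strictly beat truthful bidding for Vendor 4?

Others bid (5, 5, 5, 5): truth gives -5; bid 9 gives -4 > -5. Violating.
Others bid (5, 5, 5, 9): truth gives -5; bid 9 gives -4 > -5. Violating.
Others bid (5, 5, 5, 20): truth gives -5; no alternative beats it.
Others bid (5, 5, 9, 5): truth gives -5; no alternative beats it.
(Checking all 81 profiles: 2 have a profitable deviation, 79 do not.)

2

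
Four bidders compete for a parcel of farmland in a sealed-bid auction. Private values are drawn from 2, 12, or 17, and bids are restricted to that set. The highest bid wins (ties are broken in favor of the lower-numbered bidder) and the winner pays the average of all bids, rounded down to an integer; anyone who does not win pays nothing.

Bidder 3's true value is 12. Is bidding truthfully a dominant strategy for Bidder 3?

No

Consider the case where Bidder 1 bids 2, Bidder 2 bids 2 and Bidder 4 bids 17.
Truthful bid 12: loses, pays 0, utility 0.
Bid 17 instead: wins, pays 9, utility 12 - 9 = 3.
Since 3 > 0, bidding 17 is strictly better here, so truthful bidding is not dominant.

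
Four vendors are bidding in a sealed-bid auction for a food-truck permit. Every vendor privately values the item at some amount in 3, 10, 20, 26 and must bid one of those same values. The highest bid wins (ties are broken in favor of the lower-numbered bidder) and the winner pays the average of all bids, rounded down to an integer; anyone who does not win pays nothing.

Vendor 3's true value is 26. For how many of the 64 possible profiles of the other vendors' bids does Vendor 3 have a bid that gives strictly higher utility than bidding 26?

Others bid (3, 3, 3): truth gives 18; bid 10 gives 22 > 18. Violating.
Others bid (3, 3, 10): truth gives 16; bid 10 gives 20 > 16. Violating.
Others bid (3, 3, 20): truth gives 13; bid 20 gives 15 > 13. Violating.
Others bid (3, 10, 3): truth gives 16; bid 20 gives 17 > 16. Violating.
Others bid (3, 3, 26): truth gives 12; no alternative beats it.
Others bid (3, 10, 26): truth gives 10; no alternative beats it.
(Checking all 64 profiles: 12 have a profitable deviation, 52 do not.)

12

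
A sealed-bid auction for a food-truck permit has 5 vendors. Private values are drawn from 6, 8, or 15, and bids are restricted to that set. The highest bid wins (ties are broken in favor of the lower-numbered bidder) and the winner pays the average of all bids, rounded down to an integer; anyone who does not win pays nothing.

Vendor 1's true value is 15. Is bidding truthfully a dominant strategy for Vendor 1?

Consider the case where Vendor 2 bids 6, Vendor 3 bids 6, Vendor 4 bids 6 and Vendor 5 bids 6.
Truthful bid 15: wins, pays 7, utility 15 - 7 = 8.
Bid 6 instead: wins, pays 6, utility 15 - 6 = 9.
Since 9 > 8, bidding 6 is strictly better here, so truthful bidding is not dominant.

No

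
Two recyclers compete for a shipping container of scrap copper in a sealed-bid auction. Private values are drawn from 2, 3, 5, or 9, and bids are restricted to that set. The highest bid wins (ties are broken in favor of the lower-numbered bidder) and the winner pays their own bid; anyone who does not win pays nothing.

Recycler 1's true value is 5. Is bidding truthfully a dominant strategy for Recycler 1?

No

Consider the case where Recycler 2 bids 2.
Truthful bid 5: wins, pays 5, utility 5 - 5 = 0.
Bid 2 instead: wins, pays 2, utility 5 - 2 = 3.
Since 3 > 0, bidding 2 is strictly better here, so truthful bidding is not dominant.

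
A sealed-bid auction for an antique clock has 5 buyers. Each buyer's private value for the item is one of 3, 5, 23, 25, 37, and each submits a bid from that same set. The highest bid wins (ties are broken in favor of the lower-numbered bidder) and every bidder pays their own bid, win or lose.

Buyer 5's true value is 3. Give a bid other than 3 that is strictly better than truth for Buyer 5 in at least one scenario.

5

Suppose Buyer 1 bids 3, Buyer 2 bids 3, Buyer 3 bids 3 and Buyer 4 bids 3.
Bid 3: loses but pays 3, utility -3.
Bid 5: wins, pays 5, utility 3 - 5 = -2.
So bidding 5 beats truth here (-2 > -3).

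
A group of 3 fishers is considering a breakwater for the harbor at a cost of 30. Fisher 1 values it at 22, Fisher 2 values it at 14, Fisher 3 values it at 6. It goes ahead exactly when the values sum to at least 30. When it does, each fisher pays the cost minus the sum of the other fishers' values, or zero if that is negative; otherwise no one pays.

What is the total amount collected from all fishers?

Total value 42 ≥ cost 30, so it is built.
Fisher 1: others sum to 20; max(0, 30 - 20) = 10.
Fisher 2: others sum to 28; max(0, 30 - 28) = 2.
Fisher 3: others sum to 36; max(0, 30 - 36) = 0.
Total collected = 10 + 2 + 0 = 12.

12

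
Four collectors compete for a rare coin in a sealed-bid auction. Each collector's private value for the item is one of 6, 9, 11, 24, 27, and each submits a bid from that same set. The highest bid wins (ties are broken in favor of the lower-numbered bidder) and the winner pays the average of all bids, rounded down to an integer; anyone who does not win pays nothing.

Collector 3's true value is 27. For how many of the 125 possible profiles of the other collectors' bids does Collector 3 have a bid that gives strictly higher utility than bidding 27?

30

Others bid (6, 6, 6): truth gives 16; bid 9 gives 21 > 16. Violating.
Others bid (6, 6, 9): truth gives 15; bid 9 gives 20 > 15. Violating.
Others bid (6, 6, 11): truth gives 15; bid 11 gives 19 > 15. Violating.
Others bid (6, 9, 6): truth gives 15; bid 11 gives 19 > 15. Violating.
Others bid (6, 6, 24): truth gives 12; no alternative beats it.
Others bid (6, 6, 27): truth gives 11; no alternative beats it.
(Checking all 125 profiles: 30 have a profitable deviation, 95 do not.)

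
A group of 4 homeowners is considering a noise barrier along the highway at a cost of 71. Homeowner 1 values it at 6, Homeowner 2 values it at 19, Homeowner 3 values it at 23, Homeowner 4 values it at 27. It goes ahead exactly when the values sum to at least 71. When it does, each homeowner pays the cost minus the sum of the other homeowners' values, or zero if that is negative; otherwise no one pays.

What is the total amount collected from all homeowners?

Total value 75 ≥ cost 71, so it is built.
Homeowner 1: others sum to 69; max(0, 71 - 69) = 2.
Homeowner 2: others sum to 56; max(0, 71 - 56) = 15.
Homeowner 3: others sum to 52; max(0, 71 - 52) = 19.
Homeowner 4: others sum to 48; max(0, 71 - 48) = 23.
Total collected = 2 + 15 + 19 + 23 = 59.

59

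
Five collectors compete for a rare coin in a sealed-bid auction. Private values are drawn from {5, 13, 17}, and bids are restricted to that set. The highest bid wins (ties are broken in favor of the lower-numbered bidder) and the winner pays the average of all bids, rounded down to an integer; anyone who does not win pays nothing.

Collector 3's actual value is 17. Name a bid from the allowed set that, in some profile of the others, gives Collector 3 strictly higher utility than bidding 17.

13

Suppose Collector 1 bids 5, Collector 2 bids 5, Collector 4 bids 5 and Collector 5 bids 5.
Bid 17: wins, pays 7, utility 17 - 7 = 10.
Bid 13: wins, pays 6, utility 17 - 6 = 11.
So bidding 13 beats truth here (11 > 10).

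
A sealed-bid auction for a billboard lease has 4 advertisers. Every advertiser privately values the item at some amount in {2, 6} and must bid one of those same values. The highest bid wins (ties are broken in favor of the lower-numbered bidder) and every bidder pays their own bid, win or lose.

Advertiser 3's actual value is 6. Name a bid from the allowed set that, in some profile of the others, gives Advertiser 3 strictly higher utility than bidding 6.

Suppose Advertiser 1 bids 2, Advertiser 2 bids 6 and Advertiser 4 bids 2.
Bid 6: loses but pays 6, utility -6.
Bid 2: loses but pays 2, utility -2.
So bidding 2 beats truth here (-2 > -6).

2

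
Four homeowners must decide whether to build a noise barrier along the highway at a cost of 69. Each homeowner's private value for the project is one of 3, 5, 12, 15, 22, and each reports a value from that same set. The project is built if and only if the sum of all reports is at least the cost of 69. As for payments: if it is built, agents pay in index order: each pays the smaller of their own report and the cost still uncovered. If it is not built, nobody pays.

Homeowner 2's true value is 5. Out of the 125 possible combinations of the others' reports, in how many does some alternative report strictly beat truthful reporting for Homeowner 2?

Others report (22, 22, 22): truth gives 0; report 3 gives 2 > 0. Violating.
Others report (3, 3, 3): truth gives 0; no alternative beats it.
Others report (3, 3, 5): truth gives 0; no alternative beats it.
(Checking all 125 profiles: 1 has a profitable deviation, 124 do not.)

1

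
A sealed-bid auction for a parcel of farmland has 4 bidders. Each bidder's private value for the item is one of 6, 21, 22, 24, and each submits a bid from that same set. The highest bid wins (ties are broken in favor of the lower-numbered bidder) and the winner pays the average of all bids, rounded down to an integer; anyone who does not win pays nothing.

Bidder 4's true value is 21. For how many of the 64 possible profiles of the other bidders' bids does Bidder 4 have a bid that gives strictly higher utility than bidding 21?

18

Others bid (6, 6, 21): truth gives 0; bid 22 gives 8 > 0. Violating.
Others bid (6, 6, 22): truth gives 0; bid 24 gives 7 > 0. Violating.
Others bid (6, 21, 6): truth gives 0; bid 22 gives 8 > 0. Violating.
Others bid (6, 21, 21): truth gives 0; bid 22 gives 4 > 0. Violating.
Others bid (6, 6, 6): truth gives 12; no alternative beats it.
Others bid (6, 6, 24): truth gives 0; no alternative beats it.
(Checking all 64 profiles: 18 have a profitable deviation, 46 do not.)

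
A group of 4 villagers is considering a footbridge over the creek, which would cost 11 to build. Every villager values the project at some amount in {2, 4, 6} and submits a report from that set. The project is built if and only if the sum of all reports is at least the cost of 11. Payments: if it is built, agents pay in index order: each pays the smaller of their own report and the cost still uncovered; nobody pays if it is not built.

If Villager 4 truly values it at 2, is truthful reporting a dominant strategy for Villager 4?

Yes

Check each profile of the others' reports and compare truth against every alternative report.
Others report (2, 2, 4): truth gives 0, best alternative gives -1.
Others report (2, 4, 2): truth gives 0, best alternative gives -1.
Others report (4, 2, 2): truth gives 0, best alternative gives -1.
Others report (2, 4, 6): truth gives 2, best alternative gives 2.
Others report (2, 6, 4): truth gives 2, best alternative gives 2.
Others report (2, 6, 6): truth gives 2, best alternative gives 2.
(Remaining 21 profiles checked similarly; truth is weakly best in each.)
In every case the truthful report is at least as good as any alternative, so it is a dominant strategy.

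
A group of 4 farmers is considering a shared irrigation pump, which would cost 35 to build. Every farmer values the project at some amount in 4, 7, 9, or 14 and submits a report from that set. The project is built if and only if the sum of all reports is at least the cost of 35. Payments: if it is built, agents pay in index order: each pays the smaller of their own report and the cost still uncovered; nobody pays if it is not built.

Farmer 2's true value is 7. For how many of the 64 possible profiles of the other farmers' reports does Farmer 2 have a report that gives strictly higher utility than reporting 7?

13

Others report (4, 14, 14): truth gives 0; report 4 gives 3 > 0. Violating.
Others report (7, 14, 14): truth gives 0; report 4 gives 3 > 0. Violating.
Others report (9, 9, 14): truth gives 0; report 4 gives 3 > 0. Violating.
Others report (9, 14, 9): truth gives 0; report 4 gives 3 > 0. Violating.
Others report (4, 4, 4): truth gives 0; no alternative beats it.
Others report (4, 4, 7): truth gives 0; no alternative beats it.
(Checking all 64 profiles: 13 have a profitable deviation, 51 do not.)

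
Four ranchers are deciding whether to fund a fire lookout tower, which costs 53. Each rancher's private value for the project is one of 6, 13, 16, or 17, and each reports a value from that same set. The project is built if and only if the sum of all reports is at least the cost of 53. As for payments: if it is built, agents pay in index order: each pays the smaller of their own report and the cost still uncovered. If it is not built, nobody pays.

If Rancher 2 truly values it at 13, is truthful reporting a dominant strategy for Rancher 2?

No

Consider the case where Rancher 1 reports 13, Rancher 3 reports 17 and Rancher 4 reports 17.
Truthful report 13: project built, pays 13, utility 13 - 13 = 0.
Report 6 instead: project built, pays 6, utility 13 - 6 = 7.
Since 7 > 0, reporting 6 is strictly better here, so truthful reporting is not dominant.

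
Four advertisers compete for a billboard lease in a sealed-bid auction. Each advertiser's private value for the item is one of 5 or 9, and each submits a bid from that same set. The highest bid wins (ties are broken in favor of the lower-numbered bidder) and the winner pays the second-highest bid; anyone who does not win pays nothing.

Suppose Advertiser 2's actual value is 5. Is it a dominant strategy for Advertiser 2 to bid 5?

Yes

Check each profile of the others' bids and compare truth against every alternative bid.
Others bid (5, 5, 9): truth gives 0, best alternative gives -4.
Others bid (5, 9, 5): truth gives 0, best alternative gives -4.
Others bid (5, 9, 9): truth gives 0, best alternative gives -4.
Others bid (5, 5, 5): truth gives 0, best alternative gives 0.
Others bid (9, 5, 5): truth gives 0, best alternative gives 0.
Others bid (9, 5, 9): truth gives 0, best alternative gives 0.
(Remaining 2 profiles checked similarly; truth is weakly best in each.)
In every case the truthful bid is at least as good as any alternative, so it is a dominant strategy.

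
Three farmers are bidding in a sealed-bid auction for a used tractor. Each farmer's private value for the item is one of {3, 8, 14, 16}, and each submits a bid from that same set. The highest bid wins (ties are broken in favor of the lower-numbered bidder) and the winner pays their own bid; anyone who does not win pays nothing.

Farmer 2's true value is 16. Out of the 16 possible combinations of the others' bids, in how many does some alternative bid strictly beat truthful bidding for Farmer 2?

6

Others bid (3, 3): truth gives 0; bid 8 gives 8 > 0. Violating.
Others bid (3, 8): truth gives 0; bid 8 gives 8 > 0. Violating.
Others bid (3, 14): truth gives 0; bid 14 gives 2 > 0. Violating.
Others bid (8, 3): truth gives 0; bid 14 gives 2 > 0. Violating.
Others bid (3, 16): truth gives 0; no alternative beats it.
Others bid (8, 16): truth gives 0; no alternative beats it.
(Checking all 16 profiles: 6 have a profitable deviation, 10 do not.)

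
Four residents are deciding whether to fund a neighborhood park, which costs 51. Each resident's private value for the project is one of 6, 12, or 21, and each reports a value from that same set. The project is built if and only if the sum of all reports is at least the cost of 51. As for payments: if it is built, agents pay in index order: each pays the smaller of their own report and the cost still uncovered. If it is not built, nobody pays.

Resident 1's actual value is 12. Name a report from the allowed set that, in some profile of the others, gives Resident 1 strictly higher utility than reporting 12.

6

Suppose Resident 2 reports 6, Resident 3 reports 21 and Resident 4 reports 21.
Report 12: project built, pays 12, utility 12 - 12 = 0.
Report 6: project built, pays 6, utility 12 - 6 = 6.
So reporting 6 beats truth here (6 > 0).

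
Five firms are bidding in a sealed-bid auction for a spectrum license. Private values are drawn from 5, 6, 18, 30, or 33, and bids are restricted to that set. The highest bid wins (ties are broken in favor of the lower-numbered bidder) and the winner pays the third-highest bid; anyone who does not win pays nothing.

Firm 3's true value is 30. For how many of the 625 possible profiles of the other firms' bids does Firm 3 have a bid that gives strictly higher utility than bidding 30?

Others bid (5, 5, 5, 33): truth gives 0; bid 33 gives 25 > 0. Violating.
Others bid (5, 5, 6, 33): truth gives 0; bid 33 gives 24 > 0. Violating.
Others bid (5, 5, 18, 33): truth gives 0; bid 33 gives 12 > 0. Violating.
Others bid (5, 5, 33, 5): truth gives 0; bid 33 gives 25 > 0. Violating.
Others bid (5, 5, 5, 5): truth gives 25; no alternative beats it.
Others bid (5, 5, 5, 6): truth gives 25; no alternative beats it.
(Checking all 625 profiles: 108 have a profitable deviation, 517 do not.)

108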